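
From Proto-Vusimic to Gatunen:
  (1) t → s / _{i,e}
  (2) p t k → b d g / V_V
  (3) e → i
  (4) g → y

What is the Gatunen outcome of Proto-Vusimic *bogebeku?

Gatunen: *bogebeku
  bogebeku (rule 1 does not apply)
  bogebeku → bogebegu   [intervocalic voicing]
  bogebegu → bogibigu   [vowel merger]
  bogibigu → boyibiyu   [unconditioned shift]
  giving Gatunen boyibiyu.

boyibiyu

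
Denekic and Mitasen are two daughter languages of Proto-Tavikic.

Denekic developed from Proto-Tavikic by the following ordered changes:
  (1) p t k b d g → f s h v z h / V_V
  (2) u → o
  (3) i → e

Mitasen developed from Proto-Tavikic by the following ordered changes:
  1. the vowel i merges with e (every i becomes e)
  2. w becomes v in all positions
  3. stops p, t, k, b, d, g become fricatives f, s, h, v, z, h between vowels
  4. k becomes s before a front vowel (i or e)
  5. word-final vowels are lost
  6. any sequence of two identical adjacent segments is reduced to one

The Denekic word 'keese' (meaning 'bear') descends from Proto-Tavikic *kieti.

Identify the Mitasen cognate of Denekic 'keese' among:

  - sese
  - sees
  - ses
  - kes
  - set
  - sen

ses

Mitasen: start from *kieti.
  rule 1 (vowel merger): kieti → keete
  rule 2: no change — keete
  rule 3 (intervocalic lenition): keete → keese
  rule 4 (palatalisation): keese → seese
  rule 5 (apocope): seese → sees
  rule 6 (degemination): sees → ses
  ⇒ Mitasen ses
The other candidates each miss or misapply at least one Mitasen change.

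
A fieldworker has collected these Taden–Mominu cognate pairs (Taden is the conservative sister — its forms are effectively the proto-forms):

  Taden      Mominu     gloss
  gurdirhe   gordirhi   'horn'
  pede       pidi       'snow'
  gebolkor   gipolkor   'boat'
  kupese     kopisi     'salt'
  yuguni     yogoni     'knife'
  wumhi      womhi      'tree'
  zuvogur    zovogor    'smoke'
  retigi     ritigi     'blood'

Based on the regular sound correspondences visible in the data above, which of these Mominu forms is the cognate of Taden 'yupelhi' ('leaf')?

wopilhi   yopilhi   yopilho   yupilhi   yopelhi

kupese ~ kopisi — Taden u corresponds to Mominu o after a consonant, before a labial obstruent.
pede ~ pidi, kupese ~ kopisi — Taden e corresponds to Mominu i after a consonant, before a consonant other than r, m, n, p, b, f, v.
Applying these to Taden 'yupelhi':
  yupelhi → yopelhi   (u→o after a consonant, before a labial obstruent)
  yopelhi → yopilhi   (e→i after a consonant, before a consonant other than r, m, n, p, b, f, v)
So the Mominu cognate is 'yopilhi'.

yopilhi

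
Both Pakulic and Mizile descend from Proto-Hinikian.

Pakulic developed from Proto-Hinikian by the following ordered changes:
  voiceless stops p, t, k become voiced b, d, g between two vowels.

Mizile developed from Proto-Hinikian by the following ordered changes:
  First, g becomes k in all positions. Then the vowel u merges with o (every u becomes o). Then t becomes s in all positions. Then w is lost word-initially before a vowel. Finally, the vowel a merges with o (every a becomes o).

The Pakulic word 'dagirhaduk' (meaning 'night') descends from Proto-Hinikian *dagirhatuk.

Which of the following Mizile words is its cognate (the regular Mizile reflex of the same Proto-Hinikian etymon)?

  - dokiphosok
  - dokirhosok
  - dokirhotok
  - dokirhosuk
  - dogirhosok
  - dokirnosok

dokirhosok

Mizile: start from *dagirhatuk.
  rule 1 (unconditioned shift): dagirhatuk → dakirhatuk
  rule 2 (vowel merger): dakirhatuk → dakirhatok
  rule 3 (unconditioned shift): dakirhatok → dakirhasok
  rule 4: no change — dakirhasok
  rule 5 (vowel merger): dakirhasok → dokirhosok
  ⇒ Mizile dokirhosok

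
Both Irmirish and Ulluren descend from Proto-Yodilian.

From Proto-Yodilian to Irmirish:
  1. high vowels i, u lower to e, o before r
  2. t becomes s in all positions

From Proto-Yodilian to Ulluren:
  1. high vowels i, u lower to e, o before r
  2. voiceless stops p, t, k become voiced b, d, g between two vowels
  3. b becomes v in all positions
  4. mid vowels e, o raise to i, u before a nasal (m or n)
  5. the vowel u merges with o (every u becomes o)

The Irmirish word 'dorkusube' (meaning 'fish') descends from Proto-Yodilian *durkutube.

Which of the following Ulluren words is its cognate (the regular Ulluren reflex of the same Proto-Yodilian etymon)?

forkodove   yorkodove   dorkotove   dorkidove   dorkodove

dorkodove

Ulluren: *durkutube > dorkutube > dorkudube > dorkuduve > dorkodove  (by pre-rhotic lowering, intervocalic voicing, unconditioned shift, vowel merger)
The other candidates each miss or misapply at least one Ulluren change.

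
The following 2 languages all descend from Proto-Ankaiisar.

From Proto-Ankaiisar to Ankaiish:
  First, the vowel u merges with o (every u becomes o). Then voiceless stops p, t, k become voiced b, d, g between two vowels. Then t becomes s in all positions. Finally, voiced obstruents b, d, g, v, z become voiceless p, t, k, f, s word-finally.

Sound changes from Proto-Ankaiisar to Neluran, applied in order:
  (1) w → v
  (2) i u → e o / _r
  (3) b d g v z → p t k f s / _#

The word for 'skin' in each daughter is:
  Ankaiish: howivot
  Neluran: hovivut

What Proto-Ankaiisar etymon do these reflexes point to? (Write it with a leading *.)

*howivud

Position 6: Ankaiish has o, Neluran has u. Neluran preserves u here (none of its changes turn any other segment into u), so the proto-segment is *u.
Position 7: Ankaiish has t, Neluran has t. Taking the neighbouring segments as reconstructed: Ankaiish t can only go back to *d; Neluran t could go back to *t or *d — the one source consistent with every daughter is *d.
This points to *howivud. Verify forward in each daughter:
Ankaiish: *howivud
  howivud → howivod   [vowel merger]
  howivod (rule 2 does not apply)
  howivod (rule 3 does not apply)
  howivod → howivot   [final devoicing]
  giving Ankaiish howivot.
Neluran: *howivud > hovivud > hovivut  (by unconditioned shift, final devoicing)
No other proto-form is consistent with every reflex, so the reconstruction is *howivud.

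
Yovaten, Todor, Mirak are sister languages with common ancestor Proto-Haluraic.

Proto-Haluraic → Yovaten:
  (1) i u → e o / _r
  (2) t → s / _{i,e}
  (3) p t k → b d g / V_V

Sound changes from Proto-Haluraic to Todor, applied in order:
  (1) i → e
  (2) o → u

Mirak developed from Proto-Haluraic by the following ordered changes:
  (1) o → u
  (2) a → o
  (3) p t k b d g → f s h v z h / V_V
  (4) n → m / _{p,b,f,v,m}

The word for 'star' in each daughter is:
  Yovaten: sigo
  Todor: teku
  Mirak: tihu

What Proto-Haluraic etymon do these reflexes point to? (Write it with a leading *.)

*tiko

Position 4: Yovaten has o, Todor has u, Mirak has u. Taking the neighbouring segments as reconstructed: Yovaten o can only go back to *o; Todor u could go back to *o or *u; Mirak u could go back to *o or *u — the one source consistent with every daughter is *o.
Position 3: Yovaten has g, Todor has k, Mirak has h. Todor preserves k here (none of its changes turn any other segment into k), so the proto-segment is *k.
Position 1: Yovaten has s, Todor has t, Mirak has t. Todor preserves t here (none of its changes turn any other segment into t), so the proto-segment is *t.
This points to *tiko. Verify forward in each daughter:
Yovaten: *tiko
  tiko (rule 1 does not apply)
  tiko → siko   [palatalisation]
  siko → sigo   [intervocalic voicing]
  giving Yovaten sigo.
Todor: *tiko > teko > teku  (by vowel merger, vowel merger)
Mirak: start from *tiko.
  rule 1 (vowel merger): tiko → tiku
  rule 2: no change — tiku
  rule 3 (intervocalic lenition): tiku → tihu
  rule 4: no change — tihu
  ⇒ Mirak tihu
Only *tiko yields all of Yovaten sigo, Todor teku, Mirak tihu.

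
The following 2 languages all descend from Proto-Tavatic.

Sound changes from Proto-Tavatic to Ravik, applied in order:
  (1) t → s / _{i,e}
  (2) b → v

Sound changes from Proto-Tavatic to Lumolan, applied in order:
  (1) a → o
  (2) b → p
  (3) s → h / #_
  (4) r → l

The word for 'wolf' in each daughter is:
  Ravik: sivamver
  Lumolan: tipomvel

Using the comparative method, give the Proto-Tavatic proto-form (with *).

Position 4: Ravik has a, Lumolan has o. Ravik preserves a here (none of its changes turn any other segment into a), so the proto-segment is *a.
Position 3: Ravik has v, Lumolan has p. Taking the neighbouring segments as reconstructed: Ravik v could go back to *b or *v; Lumolan p could go back to *p or *b — the one source consistent with every daughter is *b.
Position 1: Ravik has s, Lumolan has t. Lumolan preserves t here (none of its changes turn any other segment into t), so the proto-segment is *t.
Verify the candidate proto-form against each daughter:
Ravik: start from *tibamver.
  rule 1 (palatalisation): tibamver → sibamver
  rule 2 (unconditioned shift): sibamver → sivamver
  ⇒ Ravik sivamver
Lumolan: start from *tibamver.
  rule 1 (vowel merger): tibamver → tibomver
  rule 2 (unconditioned shift): tibomver → tipomver
  rule 3: no change — tipomver
  rule 4 (unconditioned shift): tipomver → tipomvel
  ⇒ Lumolan tipomvel
*tibamver is the unique common source.

*tibamver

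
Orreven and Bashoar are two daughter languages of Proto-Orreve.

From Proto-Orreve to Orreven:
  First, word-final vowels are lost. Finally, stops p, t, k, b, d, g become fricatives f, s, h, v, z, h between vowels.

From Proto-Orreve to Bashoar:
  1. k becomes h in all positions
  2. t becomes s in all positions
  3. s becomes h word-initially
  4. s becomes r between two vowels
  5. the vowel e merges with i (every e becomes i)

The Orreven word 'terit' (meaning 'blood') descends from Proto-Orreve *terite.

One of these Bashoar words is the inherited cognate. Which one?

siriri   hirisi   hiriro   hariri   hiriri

Bashoar: start from *terite.
  rule 1: no change — terite
  rule 2 (unconditioned shift): terite → serise
  rule 3 (debuccalisation): serise → herise
  rule 4 (rhotacism): herise → herire
  rule 5 (vowel merger): herire → hiriri
  ⇒ Bashoar hiriri
Only 'hiriri' matches the regular Bashoar development of *terite.

hiriri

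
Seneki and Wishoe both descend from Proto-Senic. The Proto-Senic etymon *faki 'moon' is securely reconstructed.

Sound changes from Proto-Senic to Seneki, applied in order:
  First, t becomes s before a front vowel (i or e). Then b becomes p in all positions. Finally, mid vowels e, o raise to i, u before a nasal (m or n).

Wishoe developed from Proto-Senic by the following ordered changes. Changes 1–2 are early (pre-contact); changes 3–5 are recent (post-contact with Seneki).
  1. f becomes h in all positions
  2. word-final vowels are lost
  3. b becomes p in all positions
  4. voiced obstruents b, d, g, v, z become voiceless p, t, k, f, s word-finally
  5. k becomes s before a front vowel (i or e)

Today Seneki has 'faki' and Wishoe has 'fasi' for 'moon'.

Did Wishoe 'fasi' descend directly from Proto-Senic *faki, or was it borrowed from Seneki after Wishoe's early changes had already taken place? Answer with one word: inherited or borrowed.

borrowed

If inherited, *faki would pass through all of Wishoe's changes:
Wishoe: *faki
  faki → haki   [unconditioned shift]
  haki → hak   [apocope]
  hak (rule 3 does not apply)
  hak (rule 4 does not apply)
  hak (rule 5 does not apply)
  giving Wishoe hak.
If borrowed from Seneki 'faki' after the early changes, it would undergo only the recent ones:
  rule 3 (unconditioned shift): no change (faki)
  rule 4 (final devoicing): no change (faki)
  rule 5 (palatalisation): faki → fasi
  ⇒ as a loan: fasi
Wishoe 'fasi' matches the loan outcome 'fasi', not the inherited 'hak' — it skipped the early Wishoe changes, so it was borrowed from Seneki.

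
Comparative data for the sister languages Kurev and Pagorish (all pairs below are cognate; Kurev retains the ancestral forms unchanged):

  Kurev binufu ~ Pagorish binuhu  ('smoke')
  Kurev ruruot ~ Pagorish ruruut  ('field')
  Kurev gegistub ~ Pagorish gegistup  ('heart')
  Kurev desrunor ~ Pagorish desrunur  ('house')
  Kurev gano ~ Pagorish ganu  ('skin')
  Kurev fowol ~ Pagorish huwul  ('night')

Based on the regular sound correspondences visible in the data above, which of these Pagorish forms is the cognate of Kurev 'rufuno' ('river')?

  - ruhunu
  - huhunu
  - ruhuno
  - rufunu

ruhunu

binufu ~ binuhu — Kurev f corresponds to Pagorish h between vowels (before a back vowel).
gano ~ ganu — Kurev o corresponds to Pagorish u word-finally.
Applying these to Kurev 'rufuno':
  rufuno → ruhuno   (f→h between vowels (before a back vowel))
  ruhuno → ruhunu   (o→u word-finally)
So the Pagorish cognate is 'ruhunu'.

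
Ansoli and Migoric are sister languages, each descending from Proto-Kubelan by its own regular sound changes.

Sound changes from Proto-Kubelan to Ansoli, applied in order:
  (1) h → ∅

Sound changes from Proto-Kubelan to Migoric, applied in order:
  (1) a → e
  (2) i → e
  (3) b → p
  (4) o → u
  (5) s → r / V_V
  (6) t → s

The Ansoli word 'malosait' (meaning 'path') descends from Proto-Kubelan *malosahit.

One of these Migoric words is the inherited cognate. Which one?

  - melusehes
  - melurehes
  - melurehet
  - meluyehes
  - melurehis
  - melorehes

Migoric: *malosahit > melosehit > melosehet > melusehet > melurehet > melurehes  (by vowel merger, vowel merger, vowel merger, rhotacism, unconditioned shift)

melurehes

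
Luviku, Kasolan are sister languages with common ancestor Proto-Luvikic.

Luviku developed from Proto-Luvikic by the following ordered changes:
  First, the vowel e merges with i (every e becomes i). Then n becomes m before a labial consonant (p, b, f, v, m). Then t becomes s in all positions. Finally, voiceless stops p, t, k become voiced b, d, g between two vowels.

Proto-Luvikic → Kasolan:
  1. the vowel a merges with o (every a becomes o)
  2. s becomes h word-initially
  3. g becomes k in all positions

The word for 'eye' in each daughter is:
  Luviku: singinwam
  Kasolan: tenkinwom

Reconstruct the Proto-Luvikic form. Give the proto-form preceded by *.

*tenginwam

Position 8: Luviku has a, Kasolan has o. Luviku preserves a here (none of its changes turn any other segment into a), so the proto-segment is *a.
Position 1: Luviku has s, Kasolan has t. Kasolan preserves t here (none of its changes turn any other segment into t), so the proto-segment is *t.
This points to *tenginwam. Verify forward in each daughter:
Luviku: start from *tenginwam.
  rule 1 (vowel merger): tenginwam → tinginwam
  rule 2: no change — tinginwam
  rule 3 (unconditioned shift): tinginwam → singinwam
  rule 4: no change — singinwam
  ⇒ Luviku singinwam
Kasolan: *tenginwam > tenginwom > tenkinwom  (by vowel merger, unconditioned shift)
*tenginwam is the unique common source.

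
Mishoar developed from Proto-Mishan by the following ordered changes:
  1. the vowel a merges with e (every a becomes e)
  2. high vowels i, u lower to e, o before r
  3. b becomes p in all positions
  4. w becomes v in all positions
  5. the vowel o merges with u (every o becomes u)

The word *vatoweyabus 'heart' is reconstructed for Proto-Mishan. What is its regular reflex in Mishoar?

Mishoar: start from *vatoweyabus.
  rule 1 (vowel merger): vatoweyabus → vetoweyebus
  rule 2: no change — vetoweyebus
  rule 3 (unconditioned shift): vetoweyebus → vetoweyepus
  rule 4 (unconditioned shift): vetoweyepus → vetoveyepus
  rule 5 (vowel merger): vetoveyepus → vetuveyepus
  ⇒ Mishoar vetuveyepus

vetuveyepus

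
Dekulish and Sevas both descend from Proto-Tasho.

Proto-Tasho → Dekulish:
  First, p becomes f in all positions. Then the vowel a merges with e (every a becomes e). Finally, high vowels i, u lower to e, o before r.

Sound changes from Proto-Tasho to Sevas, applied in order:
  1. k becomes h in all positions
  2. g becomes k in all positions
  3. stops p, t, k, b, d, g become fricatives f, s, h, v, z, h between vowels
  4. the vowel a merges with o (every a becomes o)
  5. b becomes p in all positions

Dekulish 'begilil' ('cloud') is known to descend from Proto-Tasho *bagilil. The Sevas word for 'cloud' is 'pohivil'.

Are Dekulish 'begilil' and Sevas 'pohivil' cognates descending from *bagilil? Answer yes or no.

no

Derive the expected Sevas reflex of *bagilil:
Sevas: start from *bagilil.
  rule 1: no change — bagilil
  rule 2 (unconditioned shift): bagilil → bakilil
  rule 3 (intervocalic lenition): bakilil → bahilil
  rule 4 (vowel merger): bahilil → bohilil
  rule 5 (unconditioned shift): bohilil → pohilil
  ⇒ Sevas pohilil
The regular Sevas reflex would be 'pohilil', but the attested form is 'pohivil'. The correspondence is irregular, so they are not cognates (the Sevas form has a different source).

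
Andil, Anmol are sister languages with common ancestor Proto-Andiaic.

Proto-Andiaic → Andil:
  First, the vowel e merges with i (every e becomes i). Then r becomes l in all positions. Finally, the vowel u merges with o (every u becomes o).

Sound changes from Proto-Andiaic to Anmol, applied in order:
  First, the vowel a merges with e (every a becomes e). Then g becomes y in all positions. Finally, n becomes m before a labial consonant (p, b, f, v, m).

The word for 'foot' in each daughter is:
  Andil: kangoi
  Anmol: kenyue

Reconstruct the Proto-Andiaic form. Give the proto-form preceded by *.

*kangue

Position 5: Andil has o, Anmol has u. Anmol preserves u here (none of its changes turn any other segment into u), so the proto-segment is *u.
Position 4: Andil has g, Anmol has y. Andil preserves g here (none of its changes turn any other segment into g), so the proto-segment is *g.
Verify the candidate proto-form against each daughter:
Andil: *kangue > kangui > kangoi  (by vowel merger, vowel merger)
Anmol: *kangue
  kangue → kengue   [vowel merger]
  kengue → kenyue   [unconditioned shift]
  kenyue (rule 3 does not apply)
  giving Anmol kenyue.
Only *kangue yields all of Andil kangoi, Anmol kenyue.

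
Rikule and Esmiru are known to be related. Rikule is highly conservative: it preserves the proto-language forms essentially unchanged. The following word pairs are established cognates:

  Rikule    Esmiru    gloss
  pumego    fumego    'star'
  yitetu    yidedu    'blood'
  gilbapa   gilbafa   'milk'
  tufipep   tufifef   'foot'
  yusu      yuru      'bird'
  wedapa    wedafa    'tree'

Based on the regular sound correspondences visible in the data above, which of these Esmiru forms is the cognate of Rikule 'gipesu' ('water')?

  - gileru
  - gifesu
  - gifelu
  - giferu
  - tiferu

tufipep ~ tufifef — Rikule p corresponds to Esmiru f between vowels (before a front vowel).
yusu ~ yuru — Rikule s corresponds to Esmiru r between vowels (before a back vowel).
Applying these to Rikule 'gipesu':
  gipesu → gifesu   (p→f between vowels (before a front vowel))
  gifesu → giferu   (s→r between vowels (before a back vowel))
So the Esmiru cognate is 'giferu'.

giferu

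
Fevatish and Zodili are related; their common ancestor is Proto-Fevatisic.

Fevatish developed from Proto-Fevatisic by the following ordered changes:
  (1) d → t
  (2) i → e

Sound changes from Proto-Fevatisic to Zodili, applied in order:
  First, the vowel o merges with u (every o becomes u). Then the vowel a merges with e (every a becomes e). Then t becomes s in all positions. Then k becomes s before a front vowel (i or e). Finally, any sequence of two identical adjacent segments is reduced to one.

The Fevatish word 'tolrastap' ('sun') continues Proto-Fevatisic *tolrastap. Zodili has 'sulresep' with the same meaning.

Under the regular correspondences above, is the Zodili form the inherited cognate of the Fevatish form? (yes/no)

Derive the expected Zodili reflex of *tolrastap:
Zodili: *tolrastap > tulrastap > tulrestep > sulressep > sulresep  (by vowel merger, vowel merger, unconditioned shift, degemination)
Zodili 'sulresep' matches the regular reflex exactly, so the pair is cognate.

yes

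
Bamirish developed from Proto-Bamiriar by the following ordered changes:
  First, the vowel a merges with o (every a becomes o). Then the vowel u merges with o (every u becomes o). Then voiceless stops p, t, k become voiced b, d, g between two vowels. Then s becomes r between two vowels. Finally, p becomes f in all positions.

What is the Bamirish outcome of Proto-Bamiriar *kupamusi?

kobomori

Bamirish: *kupamusi
  kupamusi → kupomusi   [vowel merger]
  kupomusi → kopomosi   [vowel merger]
  kopomosi → kobomosi   [intervocalic voicing]
  kobomosi → kobomori   [rhotacism]
  kobomori (rule 5 does not apply)
  giving Bamirish kobomori.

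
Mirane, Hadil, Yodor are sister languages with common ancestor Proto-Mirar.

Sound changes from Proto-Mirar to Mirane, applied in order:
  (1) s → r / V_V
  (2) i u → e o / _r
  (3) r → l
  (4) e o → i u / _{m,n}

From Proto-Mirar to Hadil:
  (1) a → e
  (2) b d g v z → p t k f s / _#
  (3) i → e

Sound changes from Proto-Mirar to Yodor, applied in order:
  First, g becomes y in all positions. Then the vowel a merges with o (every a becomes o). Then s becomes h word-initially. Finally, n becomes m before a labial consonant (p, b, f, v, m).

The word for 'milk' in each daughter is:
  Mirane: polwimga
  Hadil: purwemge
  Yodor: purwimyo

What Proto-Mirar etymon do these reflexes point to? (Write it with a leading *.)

Position 5: Mirane has i, Hadil has e, Yodor has i. Yodor preserves i here (none of its changes turn any other segment into i), so the proto-segment is *i.
Position 3: Mirane has l, Hadil has r, Yodor has r. Hadil preserves r here (none of its changes turn any other segment into r), so the proto-segment is *r.
Position 2: Mirane has o, Hadil has u, Yodor has u. Hadil preserves u here (none of its changes turn any other segment into u), so the proto-segment is *u.
This points to *purwimga. Verify forward in each daughter:
Mirane: *purwimga > porwimga > polwimga  (by pre-rhotic lowering, unconditioned shift)
Hadil: *purwimga > purwimge > purwemge  (by vowel merger, vowel merger)
Yodor: *purwimga
  purwimga → purwimya   [unconditioned shift]
  purwimya → purwimyo   [vowel merger]
  purwimyo (rule 3 does not apply)
  purwimyo (rule 4 does not apply)
  giving Yodor purwimyo.
*purwimga is the unique common source.

*purwimga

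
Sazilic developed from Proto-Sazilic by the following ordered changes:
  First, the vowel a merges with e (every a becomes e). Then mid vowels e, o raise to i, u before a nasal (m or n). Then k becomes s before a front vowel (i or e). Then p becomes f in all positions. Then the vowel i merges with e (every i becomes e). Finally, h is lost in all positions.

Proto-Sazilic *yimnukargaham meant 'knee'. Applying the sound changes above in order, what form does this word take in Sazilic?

Sazilic: start from *yimnukargaham.
  rule 1 (vowel merger): yimnukargaham → yimnukergehem
  rule 2 (pre-nasal raising): yimnukergehem → yimnukergehim
  rule 3 (palatalisation): yimnukergehim → yimnusergehim
  rule 4: no change — yimnusergehim
  rule 5 (vowel merger): yimnusergehim → yemnusergehem
  rule 6 (h-loss): yemnusergehem → yemnusergeem
  ⇒ Sazilic yemnusergeem

yemnusergeem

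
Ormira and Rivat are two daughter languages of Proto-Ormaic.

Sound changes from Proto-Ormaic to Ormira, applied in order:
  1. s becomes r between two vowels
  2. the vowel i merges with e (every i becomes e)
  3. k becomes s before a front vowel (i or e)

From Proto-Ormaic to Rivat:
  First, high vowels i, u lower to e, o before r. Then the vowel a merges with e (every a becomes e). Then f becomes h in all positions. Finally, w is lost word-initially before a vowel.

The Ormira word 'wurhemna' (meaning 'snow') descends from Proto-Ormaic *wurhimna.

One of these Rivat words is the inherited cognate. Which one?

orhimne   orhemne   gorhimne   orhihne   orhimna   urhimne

Rivat: *wurhimna > worhimna > worhimne > orhimne  (by pre-rhotic lowering, vowel merger, glide loss)
The other candidates each miss or misapply at least one Rivat change.

orhimne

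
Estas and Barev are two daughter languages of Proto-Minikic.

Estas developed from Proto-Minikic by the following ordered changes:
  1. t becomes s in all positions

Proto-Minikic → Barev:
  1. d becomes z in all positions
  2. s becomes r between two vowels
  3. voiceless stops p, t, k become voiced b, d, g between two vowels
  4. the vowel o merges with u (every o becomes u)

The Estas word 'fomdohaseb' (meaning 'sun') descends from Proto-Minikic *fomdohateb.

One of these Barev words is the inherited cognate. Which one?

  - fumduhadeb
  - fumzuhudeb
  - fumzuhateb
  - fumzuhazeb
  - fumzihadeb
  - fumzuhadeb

fumzuhadeb

Barev: start from *fomdohateb.
  rule 1 (unconditioned shift): fomdohateb → fomzohateb
  rule 2: no change — fomzohateb
  rule 3 (intervocalic voicing): fomzohateb → fomzohadeb
  rule 4 (vowel merger): fomzohadeb → fumzuhadeb
  ⇒ Barev fumzuhadeb
The other candidates each miss or misapply at least one Barev change.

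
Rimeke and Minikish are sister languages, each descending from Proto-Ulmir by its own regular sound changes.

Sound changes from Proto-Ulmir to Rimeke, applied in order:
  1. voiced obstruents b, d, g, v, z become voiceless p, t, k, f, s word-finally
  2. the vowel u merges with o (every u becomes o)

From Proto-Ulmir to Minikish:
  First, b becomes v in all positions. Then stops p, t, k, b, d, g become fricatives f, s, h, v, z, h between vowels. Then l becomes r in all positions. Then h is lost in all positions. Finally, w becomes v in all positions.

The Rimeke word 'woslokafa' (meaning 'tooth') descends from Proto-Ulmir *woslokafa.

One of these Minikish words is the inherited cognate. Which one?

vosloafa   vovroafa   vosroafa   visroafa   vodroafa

vosroafa

Minikish: *woslokafa
  woslokafa (rule 1 does not apply)
  woslokafa → woslohafa   [intervocalic lenition]
  woslohafa → wosrohafa   [unconditioned shift]
  wosrohafa → wosroafa   [h-loss]
  wosroafa → vosroafa   [unconditioned shift]
  giving Minikish vosroafa.
Among the options, 'vosroafa' alone shows every Minikish change applied in order.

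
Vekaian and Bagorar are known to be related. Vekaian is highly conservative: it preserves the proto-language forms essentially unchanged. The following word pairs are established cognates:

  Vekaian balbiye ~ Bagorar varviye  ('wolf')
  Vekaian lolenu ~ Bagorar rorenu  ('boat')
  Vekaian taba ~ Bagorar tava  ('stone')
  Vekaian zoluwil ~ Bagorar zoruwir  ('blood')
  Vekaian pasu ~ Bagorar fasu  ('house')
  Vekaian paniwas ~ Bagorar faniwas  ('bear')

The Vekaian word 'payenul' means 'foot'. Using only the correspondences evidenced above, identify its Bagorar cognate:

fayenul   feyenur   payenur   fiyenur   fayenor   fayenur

pasu ~ fasu, paniwas ~ faniwas — Vekaian p corresponds to Bagorar f word-initially before a back vowel.
zoluwil ~ zoruwir — Vekaian l corresponds to Bagorar r word-finally.
Applying these to Vekaian 'payenul':
  payenul → fayenul   (p→f word-initially before a back vowel)
  fayenul → fayenur   (l→r word-finally)
So the Bagorar cognate is 'fayenur'.

fayenur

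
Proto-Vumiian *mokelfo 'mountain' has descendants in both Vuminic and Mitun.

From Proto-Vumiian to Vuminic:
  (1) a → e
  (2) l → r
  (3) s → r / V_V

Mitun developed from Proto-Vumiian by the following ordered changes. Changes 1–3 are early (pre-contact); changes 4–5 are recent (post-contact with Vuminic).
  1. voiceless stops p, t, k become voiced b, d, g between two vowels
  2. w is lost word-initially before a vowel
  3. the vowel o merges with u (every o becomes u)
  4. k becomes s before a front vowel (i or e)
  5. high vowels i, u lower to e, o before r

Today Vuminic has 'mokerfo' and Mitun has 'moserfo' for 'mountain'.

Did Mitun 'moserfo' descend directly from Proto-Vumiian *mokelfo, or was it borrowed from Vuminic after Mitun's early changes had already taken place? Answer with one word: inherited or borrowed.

If inherited, *mokelfo would pass through all of Mitun's changes:
Mitun: *mokelfo > mogelfo > mugelfu  (by intervocalic voicing, vowel merger)
If borrowed from Vuminic 'mokerfo' after the early changes, it would undergo only the recent ones:
  rule 4 (palatalisation): mokerfo → moserfo
  rule 5 (pre-rhotic lowering): no change (moserfo)
  ⇒ as a loan: moserfo
Mitun 'moserfo' matches the loan outcome 'moserfo', not the inherited 'mugelfu' — it skipped the early Mitun changes, so it was borrowed from Vuminic.

borrowed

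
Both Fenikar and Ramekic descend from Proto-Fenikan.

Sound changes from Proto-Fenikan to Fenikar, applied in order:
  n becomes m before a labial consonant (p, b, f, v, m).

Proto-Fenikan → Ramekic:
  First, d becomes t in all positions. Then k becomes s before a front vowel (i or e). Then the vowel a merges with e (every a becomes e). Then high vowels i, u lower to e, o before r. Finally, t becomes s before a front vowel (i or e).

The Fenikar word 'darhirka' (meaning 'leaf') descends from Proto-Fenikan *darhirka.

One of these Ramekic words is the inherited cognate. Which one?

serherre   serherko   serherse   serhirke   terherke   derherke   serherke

Ramekic: start from *darhirka.
  rule 1 (unconditioned shift): darhirka → tarhirka
  rule 2: no change — tarhirka
  rule 3 (vowel merger): tarhirka → terhirke
  rule 4 (pre-rhotic lowering): terhirke → terherke
  rule 5 (palatalisation): terherke → serherke
  ⇒ Ramekic serherke
Only 'serherke' matches the regular Ramekic development of *darhirka.

serherke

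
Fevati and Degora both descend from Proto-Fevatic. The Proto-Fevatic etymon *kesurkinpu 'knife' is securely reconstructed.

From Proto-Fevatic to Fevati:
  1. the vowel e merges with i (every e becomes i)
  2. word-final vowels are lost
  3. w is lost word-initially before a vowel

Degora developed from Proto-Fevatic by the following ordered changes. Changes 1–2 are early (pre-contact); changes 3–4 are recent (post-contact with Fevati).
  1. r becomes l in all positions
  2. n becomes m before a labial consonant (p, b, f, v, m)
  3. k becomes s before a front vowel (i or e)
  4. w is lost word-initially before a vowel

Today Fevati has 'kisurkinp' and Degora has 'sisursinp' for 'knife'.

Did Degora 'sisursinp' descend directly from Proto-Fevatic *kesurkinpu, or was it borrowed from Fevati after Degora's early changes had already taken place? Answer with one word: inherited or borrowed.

If inherited, *kesurkinpu would pass through all of Degora's changes:
Degora: start from *kesurkinpu.
  rule 1 (unconditioned shift): kesurkinpu → kesulkinpu
  rule 2 (nasal place assimilation): kesulkinpu → kesulkimpu
  rule 3 (palatalisation): kesulkimpu → sesulsimpu
  rule 4: no change — sesulsimpu
  ⇒ Degora sesulsimpu
If borrowed from Fevati 'kisurkinp' after the early changes, it would undergo only the recent ones:
  rule 3 (palatalisation): kisurkinp → sisursinp
  rule 4 (glide loss): no change (sisursinp)
  ⇒ as a loan: sisursinp
Degora 'sisursinp' matches the loan outcome 'sisursinp', not the inherited 'sesulsimpu' — it skipped the early Degora changes, so it was borrowed from Fevati.

borrowed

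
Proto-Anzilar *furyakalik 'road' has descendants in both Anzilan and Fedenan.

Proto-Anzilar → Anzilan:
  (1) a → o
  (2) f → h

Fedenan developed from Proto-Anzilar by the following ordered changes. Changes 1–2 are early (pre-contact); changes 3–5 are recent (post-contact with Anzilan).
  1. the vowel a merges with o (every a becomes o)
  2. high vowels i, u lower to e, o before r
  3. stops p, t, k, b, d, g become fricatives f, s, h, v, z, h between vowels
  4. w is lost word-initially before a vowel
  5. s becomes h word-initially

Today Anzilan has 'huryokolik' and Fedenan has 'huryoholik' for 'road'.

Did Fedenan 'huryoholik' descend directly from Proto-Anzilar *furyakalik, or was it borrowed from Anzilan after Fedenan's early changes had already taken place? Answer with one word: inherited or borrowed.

If inherited, *furyakalik would pass through all of Fedenan's changes:
Fedenan: *furyakalik > furyokolik > foryokolik > foryoholik  (by vowel merger, pre-rhotic lowering, intervocalic lenition)
If borrowed from Anzilan 'huryokolik' after the early changes, it would undergo only the recent ones:
  rule 3 (intervocalic lenition): huryokolik → huryoholik
  rule 4 (glide loss): no change (huryoholik)
  rule 5 (debuccalisation): no change (huryoholik)
  ⇒ as a loan: huryoholik
Fedenan 'huryoholik' matches the loan outcome 'huryoholik', not the inherited 'foryoholik' — it skipped the early Fedenan changes, so it was borrowed from Anzilan.

borrowed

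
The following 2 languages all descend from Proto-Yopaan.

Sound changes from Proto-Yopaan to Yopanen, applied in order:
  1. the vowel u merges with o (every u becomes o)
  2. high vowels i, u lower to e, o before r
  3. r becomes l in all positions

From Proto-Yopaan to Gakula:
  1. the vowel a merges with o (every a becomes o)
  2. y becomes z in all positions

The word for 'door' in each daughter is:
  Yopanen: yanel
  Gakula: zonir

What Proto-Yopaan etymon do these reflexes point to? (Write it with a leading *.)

Position 5: Yopanen has l, Gakula has r. Gakula preserves r here (none of its changes turn any other segment into r), so the proto-segment is *r.
Position 2: Yopanen has a, Gakula has o. Yopanen preserves a here (none of its changes turn any other segment into a), so the proto-segment is *a.
Position 4: Yopanen has e, Gakula has i. Gakula preserves i here (none of its changes turn any other segment into i), so the proto-segment is *i.
Verify the candidate proto-form against each daughter:
Yopanen: start from *yanir.
  rule 1: no change — yanir
  rule 2 (pre-rhotic lowering): yanir → yaner
  rule 3 (unconditioned shift): yaner → yanel
  ⇒ Yopanen yanel
Gakula: *yanir > yonir > zonir  (by vowel merger, unconditioned shift)
No other proto-form is consistent with every reflex, so the reconstruction is *yanir.

*yanir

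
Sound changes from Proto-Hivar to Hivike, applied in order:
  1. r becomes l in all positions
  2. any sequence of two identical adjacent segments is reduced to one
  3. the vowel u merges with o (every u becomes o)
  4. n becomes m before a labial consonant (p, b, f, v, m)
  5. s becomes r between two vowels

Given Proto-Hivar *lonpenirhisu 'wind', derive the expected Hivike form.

lompenilhiro

Hivike: *lonpenirhisu > lonpenilhisu > lonpenilhiso > lompenilhiso > lompenilhiro  (by unconditioned shift, vowel merger, nasal place assimilation, rhotacism)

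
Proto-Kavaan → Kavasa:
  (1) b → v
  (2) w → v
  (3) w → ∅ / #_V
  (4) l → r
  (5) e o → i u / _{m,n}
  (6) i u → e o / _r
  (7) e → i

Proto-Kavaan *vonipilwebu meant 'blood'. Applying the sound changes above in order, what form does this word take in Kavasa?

Kavasa: *vonipilwebu > vonipilwevu > vonipilvevu > vonipirvevu > vunipirvevu > vunipervevu > vunipirvivu  (by unconditioned shift, unconditioned shift, unconditioned shift, pre-nasal raising, pre-rhotic lowering, vowel merger)

vunipirvivu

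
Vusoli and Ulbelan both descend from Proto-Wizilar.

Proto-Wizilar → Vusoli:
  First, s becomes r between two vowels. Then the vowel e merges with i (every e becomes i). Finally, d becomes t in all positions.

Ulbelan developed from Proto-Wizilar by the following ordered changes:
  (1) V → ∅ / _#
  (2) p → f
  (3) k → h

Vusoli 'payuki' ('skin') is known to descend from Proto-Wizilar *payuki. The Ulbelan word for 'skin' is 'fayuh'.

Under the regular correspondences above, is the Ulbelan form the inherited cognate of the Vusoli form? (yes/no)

Derive the expected Ulbelan reflex of *payuki:
Ulbelan: *payuki
  payuki → payuk   [apocope]
  payuk → fayuk   [unconditioned shift]
  fayuk → fayuh   [unconditioned shift]
  giving Ulbelan fayuh.
Ulbelan 'fayuh' matches the regular reflex exactly, so the pair is cognate.

yes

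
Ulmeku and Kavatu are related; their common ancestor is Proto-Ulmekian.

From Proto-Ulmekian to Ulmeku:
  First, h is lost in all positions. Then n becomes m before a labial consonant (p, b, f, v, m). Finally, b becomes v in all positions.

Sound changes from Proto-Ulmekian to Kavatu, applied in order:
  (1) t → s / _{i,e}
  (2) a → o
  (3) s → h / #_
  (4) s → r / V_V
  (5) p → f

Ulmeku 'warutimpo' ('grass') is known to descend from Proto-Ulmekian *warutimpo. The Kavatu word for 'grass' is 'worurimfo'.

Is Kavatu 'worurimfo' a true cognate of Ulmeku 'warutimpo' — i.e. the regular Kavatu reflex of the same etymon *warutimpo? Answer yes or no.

yes

Derive the expected Kavatu reflex of *warutimpo:
Kavatu: *warutimpo
  warutimpo → warusimpo   [palatalisation]
  warusimpo → worusimpo   [vowel merger]
  worusimpo (rule 3 does not apply)
  worusimpo → worurimpo   [rhotacism]
  worurimpo → worurimfo   [unconditioned shift]
  giving Kavatu worurimfo.
Kavatu 'worurimfo' matches the regular reflex exactly, so the pair is cognate.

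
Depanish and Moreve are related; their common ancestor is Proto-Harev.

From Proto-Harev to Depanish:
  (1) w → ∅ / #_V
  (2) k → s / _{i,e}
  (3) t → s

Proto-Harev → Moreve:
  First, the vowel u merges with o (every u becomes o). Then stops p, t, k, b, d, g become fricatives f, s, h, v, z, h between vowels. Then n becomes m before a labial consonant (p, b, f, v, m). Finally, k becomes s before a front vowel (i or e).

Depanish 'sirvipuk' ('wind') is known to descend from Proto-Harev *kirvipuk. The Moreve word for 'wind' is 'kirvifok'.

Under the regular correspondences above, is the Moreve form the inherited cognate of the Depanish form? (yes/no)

no

Derive the expected Moreve reflex of *kirvipuk:
Moreve: *kirvipuk
  kirvipuk → kirvipok   [vowel merger]
  kirvipok → kirvifok   [intervocalic lenition]
  kirvifok (rule 3 does not apply)
  kirvifok → sirvifok   [palatalisation]
  giving Moreve sirvifok.
The regular Moreve reflex would be 'sirvifok', but the attested form is 'kirvifok'. The correspondence is irregular, so they are not cognates (the Moreve form has a different source).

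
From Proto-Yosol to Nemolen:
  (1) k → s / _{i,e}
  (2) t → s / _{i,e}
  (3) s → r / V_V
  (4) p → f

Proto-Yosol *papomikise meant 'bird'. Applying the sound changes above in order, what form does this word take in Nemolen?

Nemolen: *papomikise
  papomikise → papomisise   [palatalisation]
  papomisise (rule 2 does not apply)
  papomisise → papomirire   [rhotacism]
  papomirire → fafomirire   [unconditioned shift]
  giving Nemolen fafomirire.

fafomirire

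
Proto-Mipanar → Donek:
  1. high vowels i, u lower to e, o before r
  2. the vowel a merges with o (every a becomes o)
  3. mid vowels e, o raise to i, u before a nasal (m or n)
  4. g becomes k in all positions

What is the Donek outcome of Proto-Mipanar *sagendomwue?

sokindumwue

Donek: *sagendomwue
  sagendomwue (rule 1 does not apply)
  sagendomwue → sogendomwue   [vowel merger]
  sogendomwue → sogindumwue   [pre-nasal raising]
  sogindumwue → sokindumwue   [unconditioned shift]
  giving Donek sokindumwue.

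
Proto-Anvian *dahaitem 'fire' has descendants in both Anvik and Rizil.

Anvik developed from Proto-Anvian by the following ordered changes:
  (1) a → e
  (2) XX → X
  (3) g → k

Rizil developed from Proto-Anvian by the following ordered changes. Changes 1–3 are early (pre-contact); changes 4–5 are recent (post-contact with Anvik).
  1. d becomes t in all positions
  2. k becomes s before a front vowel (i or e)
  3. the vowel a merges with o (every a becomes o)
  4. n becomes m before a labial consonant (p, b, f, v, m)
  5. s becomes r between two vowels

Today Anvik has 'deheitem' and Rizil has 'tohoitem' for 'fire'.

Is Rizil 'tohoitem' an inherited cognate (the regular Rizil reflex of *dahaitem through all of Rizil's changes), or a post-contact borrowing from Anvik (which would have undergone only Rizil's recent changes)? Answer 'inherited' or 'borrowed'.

inherited

If inherited, *dahaitem would pass through all of Rizil's changes:
Rizil: *dahaitem
  dahaitem → tahaitem   [unconditioned shift]
  tahaitem (rule 2 does not apply)
  tahaitem → tohoitem   [vowel merger]
  tohoitem (rule 4 does not apply)
  tohoitem (rule 5 does not apply)
  giving Rizil tohoitem.
If borrowed from Anvik 'deheitem' after the early changes, it would undergo only the recent ones:
  rule 4 (nasal place assimilation): no change (deheitem)
  rule 5 (rhotacism): no change (deheitem)
  ⇒ as a loan: deheitem
Rizil 'tohoitem' matches the inherited outcome exactly, so it is an inherited cognate, not a loan.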